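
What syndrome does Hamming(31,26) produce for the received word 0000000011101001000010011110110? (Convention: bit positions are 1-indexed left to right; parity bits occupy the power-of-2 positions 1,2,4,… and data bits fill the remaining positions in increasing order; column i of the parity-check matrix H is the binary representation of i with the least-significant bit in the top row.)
Syndrome s = H · r^T (mod 2), r = 0000000011101001000010011110110:
  s[0] = (1010101010101010101010101010101)·(0000000011101001000010011110110) mod 2 = 0+0+0+0+0+0+0+0+1+0+1+0+1+0+0+0+0+0+0+0+1+0+0+0+1+0+1+0+1+0+0 mod 2 = 1
  s[1] = (0110011001100110011001100110011)·(0000000011101001000010011110110) mod 2 = 0+0+0+0+0+0+0+0+0+1+1+0+0+0+0+0+0+0+0+0+0+0+0+0+0+1+1+0+0+1+0 mod 2 = 1
  s[2] = (0001111000011110000111100001111)·(0000000011101001000010011110110) mod 2 = 0+0+0+0+0+0+0+0+0+0+0+0+1+0+0+0+0+0+0+0+1+0+0+0+0+0+0+0+1+1+0 mod 2 = 0
  s[3] = (0000000111111110000000011111111)·(0000000011101001000010011110110) mod 2 = 0+0+0+0+0+0+0+0+1+1+1+0+1+0+0+0+0+0+0+0+0+0+0+1+1+1+1+0+1+1+0 mod 2 = 0
  s[4] = (0000000000000001111111111111111)·(0000000011101001000010011110110) mod 2 = 0+0+0+0+0+0+0+0+0+0+0+0+0+0+0+1+0+0+0+0+1+0+0+1+1+1+1+0+1+1+0 mod 2 = 0
Syndrome = 11000
Non-zero syndrome: error at position 3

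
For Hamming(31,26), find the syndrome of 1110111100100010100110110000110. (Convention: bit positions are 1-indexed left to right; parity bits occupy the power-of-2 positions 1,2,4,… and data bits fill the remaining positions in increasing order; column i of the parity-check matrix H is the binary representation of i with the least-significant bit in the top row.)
Syndrome s = H · r^T (mod 2), r = 1110111100100010100110110000110:
  s[0] = (1010101010101010101010101010101)·(1110111100100010100110110000110) mod 2 = 1+0+1+0+1+0+1+0+0+0+1+0+0+0+1+0+1+0+0+0+1+0+1+0+0+0+0+0+1+0+0 mod 2 = 0
  s[1] = (0110011001100110011001100110011)·(1110111100100010100110110000110) mod 2 = 0+1+1+0+0+1+1+0+0+0+1+0+0+0+1+0+0+0+0+0+0+0+1+0+0+0+0+0+0+1+0 mod 2 = 0
  s[2] = (0001111000011110000111100001111)·(1110111100100010100110110000110) mod 2 = 0+0+0+0+1+1+1+0+0+0+0+0+0+0+1+0+0+0+0+1+1+0+1+0+0+0+0+0+1+1+0 mod 2 = 1
  s[3] = (0000000111111110000000011111111)·(1110111100100010100110110000110) mod 2 = 0+0+0+0+0+0+0+1+0+0+1+0+0+0+1+0+0+0+0+0+0+0+0+1+0+0+0+0+1+1+0 mod 2 = 0
  s[4] = (0000000000000001111111111111111)·(1110111100100010100110110000110) mod 2 = 0+0+0+0+0+0+0+0+0+0+0+0+0+0+0+0+1+0+0+1+1+0+1+1+0+0+0+0+1+1+0 mod 2 = 1
Syndrome = 00101
Non-zero syndrome: error at position 20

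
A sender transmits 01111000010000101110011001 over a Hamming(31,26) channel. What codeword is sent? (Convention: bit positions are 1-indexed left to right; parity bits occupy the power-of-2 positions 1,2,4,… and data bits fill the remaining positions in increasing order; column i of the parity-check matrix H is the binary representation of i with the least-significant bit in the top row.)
Codeword c = d · G (mod 2), d = 01111000010000101110011001:
  c[0] = d·G[:,0] = (01111000010000101110011001)·(11011010101101010101010101) mod 2 = 0+1+0+1+1+0+0+0+0+0+0+0+0+0+0+0+0+1+0+0+0+1+0+0+0+1 mod 2 = 0
  c[1] = d·G[:,1] = (01111000010000101110011001)·(10110110011011001100110011) mod 2 = 0+0+1+1+0+0+0+0+0+1+0+0+0+0+0+0+1+1+0+0+0+1+0+0+0+1 mod 2 = 1
  c[2] = d·G[:,2] = (01111000010000101110011001)·(10000000000000000000000000) mod 2 = 0+0+0+0+0+0+0+0+0+0+0+0+0+0+0+0+0+0+0+0+0+0+0+0+0+0 mod 2 = 0
  c[3] = d·G[:,3] = (01111000010000101110011001)·(01110001111000111100001111) mod 2 = 0+1+1+1+0+0+0+0+0+1+0+0+0+0+1+0+1+1+0+0+0+0+1+0+0+1 mod 2 = 1
  c[4] = d·G[:,4] = (01111000010000101110011001)·(01000000000000000000000000) mod 2 = 0+1+0+0+0+0+0+0+0+0+0+0+0+0+0+0+0+0+0+0+0+0+0+0+0+0 mod 2 = 1
  c[5] = d·G[:,5] = (01111000010000101110011001)·(00100000000000000000000000) mod 2 = 0+0+1+0+0+0+0+0+0+0+0+0+0+0+0+0+0+0+0+0+0+0+0+0+0+0 mod 2 = 1
  c[6] = d·G[:,6] = (01111000010000101110011001)·(00010000000000000000000000) mod 2 = 0+0+0+1+0+0+0+0+0+0+0+0+0+0+0+0+0+0+0+0+0+0+0+0+0+0 mod 2 = 1
  c[7] = d·G[:,7] = (01111000010000101110011001)·(00001111111000000011111111) mod 2 = 0+0+0+0+1+0+0+0+0+1+0+0+0+0+0+0+0+0+1+0+0+1+1+0+0+1 mod 2 = 0
  c[8] = d·G[:,8] = (01111000010000101110011001)·(00001000000000000000000000) mod 2 = 0+0+0+0+1+0+0+0+0+0+0+0+0+0+0+0+0+0+0+0+0+0+0+0+0+0 mod 2 = 1
  c[9] = d·G[:,9] = (01111000010000101110011001)·(00000100000000000000000000) mod 2 = 0+0+0+0+0+0+0+0+0+0+0+0+0+0+0+0+0+0+0+0+0+0+0+0+0+0 mod 2 = 0
  c[10] = d·G[:,10] = (01111000010000101110011001)·(00000010000000000000000000) mod 2 = 0+0+0+0+0+0+0+0+0+0+0+0+0+0+0+0+0+0+0+0+0+0+0+0+0+0 mod 2 = 0
  c[11] = d·G[:,11] = (01111000010000101110011001)·(00000001000000000000000000) mod 2 = 0+0+0+0+0+0+0+0+0+0+0+0+0+0+0+0+0+0+0+0+0+0+0+0+0+0 mod 2 = 0
  c[12] = d·G[:,12] = (01111000010000101110011001)·(00000000100000000000000000) mod 2 = 0+0+0+0+0+0+0+0+0+0+0+0+0+0+0+0+0+0+0+0+0+0+0+0+0+0 mod 2 = 0
  c[13] = d·G[:,13] = (01111000010000101110011001)·(00000000010000000000000000) mod 2 = 0+0+0+0+0+0+0+0+0+1+0+0+0+0+0+0+0+0+0+0+0+0+0+0+0+0 mod 2 = 1
  c[14] = d·G[:,14] = (01111000010000101110011001)·(00000000001000000000000000) mod 2 = 0+0+0+0+0+0+0+0+0+0+0+0+0+0+0+0+0+0+0+0+0+0+0+0+0+0 mod 2 = 0
  c[15] = d·G[:,15] = (01111000010000101110011001)·(00000000000111111111111111) mod 2 = 0+0+0+0+0+0+0+0+0+0+0+0+0+0+1+0+1+1+1+0+0+1+1+0+0+1 mod 2 = 1
  c[16] = d·G[:,16] = (01111000010000101110011001)·(00000000000100000000000000) mod 2 = 0+0+0+0+0+0+0+0+0+0+0+0+0+0+0+0+0+0+0+0+0+0+0+0+0+0 mod 2 = 0
  c[17] = d·G[:,17] = (01111000010000101110011001)·(00000000000010000000000000) mod 2 = 0+0+0+0+0+0+0+0+0+0+0+0+0+0+0+0+0+0+0+0+0+0+0+0+0+0 mod 2 = 0
  c[18] = d·G[:,18] = (01111000010000101110011001)·(00000000000001000000000000) mod 2 = 0+0+0+0+0+0+0+0+0+0+0+0+0+0+0+0+0+0+0+0+0+0+0+0+0+0 mod 2 = 0
  c[19] = d·G[:,19] = (01111000010000101110011001)·(00000000000000100000000000) mod 2 = 0+0+0+0+0+0+0+0+0+0+0+0+0+0+1+0+0+0+0+0+0+0+0+0+0+0 mod 2 = 1
  c[20] = d·G[:,20] = (01111000010000101110011001)·(00000000000000010000000000) mod 2 = 0+0+0+0+0+0+0+0+0+0+0+0+0+0+0+0+0+0+0+0+0+0+0+0+0+0 mod 2 = 0
  c[21] = d·G[:,21] = (01111000010000101110011001)·(00000000000000001000000000) mod 2 = 0+0+0+0+0+0+0+0+0+0+0+0+0+0+0+0+1+0+0+0+0+0+0+0+0+0 mod 2 = 1
  c[22] = d·G[:,22] = (01111000010000101110011001)·(00000000000000000100000000) mod 2 = 0+0+0+0+0+0+0+0+0+0+0+0+0+0+0+0+0+1+0+0+0+0+0+0+0+0 mod 2 = 1
  c[23] = d·G[:,23] = (01111000010000101110011001)·(00000000000000000010000000) mod 2 = 0+0+0+0+0+0+0+0+0+0+0+0+0+0+0+0+0+0+1+0+0+0+0+0+0+0 mod 2 = 1
  c[24] = d·G[:,24] = (01111000010000101110011001)·(00000000000000000001000000) mod 2 = 0+0+0+0+0+0+0+0+0+0+0+0+0+0+0+0+0+0+0+0+0+0+0+0+0+0 mod 2 = 0
  c[25] = d·G[:,25] = (01111000010000101110011001)·(00000000000000000000100000) mod 2 = 0+0+0+0+0+0+0+0+0+0+0+0+0+0+0+0+0+0+0+0+0+0+0+0+0+0 mod 2 = 0
  c[26] = d·G[:,26] = (01111000010000101110011001)·(00000000000000000000010000) mod 2 = 0+0+0+0+0+0+0+0+0+0+0+0+0+0+0+0+0+0+0+0+0+1+0+0+0+0 mod 2 = 1
  c[27] = d·G[:,27] = (01111000010000101110011001)·(00000000000000000000001000) mod 2 = 0+0+0+0+0+0+0+0+0+0+0+0+0+0+0+0+0+0+0+0+0+0+1+0+0+0 mod 2 = 1
  c[28] = d·G[:,28] = (01111000010000101110011001)·(00000000000000000000000100) mod 2 = 0+0+0+0+0+0+0+0+0+0+0+0+0+0+0+0+0+0+0+0+0+0+0+0+0+0 mod 2 = 0
  c[29] = d·G[:,29] = (01111000010000101110011001)·(00000000000000000000000010) mod 2 = 0+0+0+0+0+0+0+0+0+0+0+0+0+0+0+0+0+0+0+0+0+0+0+0+0+0 mod 2 = 0
  c[30] = d·G[:,30] = (01111000010000101110011001)·(00000000000000000000000001) mod 2 = 0+0+0+0+0+0+0+0+0+0+0+0+0+0+0+0+0+0+0+0+0+0+0+0+0+1 mod 2 = 1
Codeword = 0101111010000101000101110011001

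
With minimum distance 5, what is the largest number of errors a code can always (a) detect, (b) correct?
(a) Detection requires d_min ≥ e+1, so e ≤ d_min − 1 = 4.
(b) Correction requires d_min ≥ 2t+1, so t ≤ ⌊(d_min − 1)/2⌋ = ⌊4/2⌋ = 2.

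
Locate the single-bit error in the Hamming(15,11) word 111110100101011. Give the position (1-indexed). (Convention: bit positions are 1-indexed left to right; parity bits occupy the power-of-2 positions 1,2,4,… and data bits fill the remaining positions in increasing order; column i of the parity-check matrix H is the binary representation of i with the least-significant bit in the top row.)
Syndrome s = H · r^T (mod 2), r = 111110100101011:
  s[0] = (101010101010101)·(111110100101011) mod 2 = 1+0+1+0+1+0+1+0+0+0+0+0+0+0+1 mod 2 = 1
  s[1] = (011001100110011)·(111110100101011) mod 2 = 0+1+1+0+0+0+1+0+0+1+0+0+0+1+1 mod 2 = 0
  s[2] = (000111100001111)·(111110100101011) mod 2 = 0+0+0+1+1+0+1+0+0+0+0+1+0+1+1 mod 2 = 0
  s[3] = (000000011111111)·(111110100101011) mod 2 = 0+0+0+0+0+0+0+0+0+1+0+1+0+1+1 mod 2 = 0
Syndrome = 1000
Column i of H is the binary representation of i, so the syndrome is the binary index of the flipped bit.
Read s = 1000 with s[0] as LSB: 1·2^0 + 0·2^1 + 0·2^2 + 0·2^3 = 1.
Error is at bit position 1.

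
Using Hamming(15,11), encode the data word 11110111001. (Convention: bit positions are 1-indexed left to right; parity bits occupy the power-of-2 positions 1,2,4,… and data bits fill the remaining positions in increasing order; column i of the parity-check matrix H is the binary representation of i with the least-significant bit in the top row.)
Codeword c = d · G (mod 2), d = 11110111001:
  c[0] = d·G[:,0] = (11110111001)·(11011010101) mod 2 = 1+1+0+1+0+0+1+0+0+0+1 mod 2 = 1
  c[1] = d·G[:,1] = (11110111001)·(10110110011) mod 2 = 1+0+1+1+0+1+1+0+0+0+1 mod 2 = 0
  c[2] = d·G[:,2] = (11110111001)·(10000000000) mod 2 = 1+0+0+0+0+0+0+0+0+0+0 mod 2 = 1
  c[3] = d·G[:,3] = (11110111001)·(01110001111) mod 2 = 0+1+1+1+0+0+0+1+0+0+1 mod 2 = 1
  c[4] = d·G[:,4] = (11110111001)·(01000000000) mod 2 = 0+1+0+0+0+0+0+0+0+0+0 mod 2 = 1
  c[5] = d·G[:,5] = (11110111001)·(00100000000) mod 2 = 0+0+1+0+0+0+0+0+0+0+0 mod 2 = 1
  c[6] = d·G[:,6] = (11110111001)·(00010000000) mod 2 = 0+0+0+1+0+0+0+0+0+0+0 mod 2 = 1
  c[7] = d·G[:,7] = (11110111001)·(00001111111) mod 2 = 0+0+0+0+0+1+1+1+0+0+1 mod 2 = 0
  c[8] = d·G[:,8] = (11110111001)·(00001000000) mod 2 = 0+0+0+0+0+0+0+0+0+0+0 mod 2 = 0
  c[9] = d·G[:,9] = (11110111001)·(00000100000) mod 2 = 0+0+0+0+0+1+0+0+0+0+0 mod 2 = 1
  c[10] = d·G[:,10] = (11110111001)·(00000010000) mod 2 = 0+0+0+0+0+0+1+0+0+0+0 mod 2 = 1
  c[11] = d·G[:,11] = (11110111001)·(00000001000) mod 2 = 0+0+0+0+0+0+0+1+0+0+0 mod 2 = 1
  c[12] = d·G[:,12] = (11110111001)·(00000000100) mod 2 = 0+0+0+0+0+0+0+0+0+0+0 mod 2 = 0
  c[13] = d·G[:,13] = (11110111001)·(00000000010) mod 2 = 0+0+0+0+0+0+0+0+0+0+0 mod 2 = 0
  c[14] = d·G[:,14] = (11110111001)·(00000000001) mod 2 = 0+0+0+0+0+0+0+0+0+0+1 mod 2 = 1
Codeword = 101111100111001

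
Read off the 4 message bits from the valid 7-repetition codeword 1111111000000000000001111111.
Split into 7-bit blocks: 1111111 0000000 0000000 1111111
Data = 1001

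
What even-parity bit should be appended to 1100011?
Sum of data bits: 1+1+0+0+0+1+1 = 4.
4 mod 2 = 0, so parity bit = 0.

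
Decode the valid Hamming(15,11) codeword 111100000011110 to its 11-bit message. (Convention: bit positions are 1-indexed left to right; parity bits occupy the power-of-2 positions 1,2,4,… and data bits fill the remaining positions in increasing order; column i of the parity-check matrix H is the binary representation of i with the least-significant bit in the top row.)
Parity bits occupy power-of-2 positions; data bits are at positions {3,5,6,7,9,10,11,12,13,14,15} (1-indexed).
Extract: c[3]=1 c[5]=0 c[6]=0 c[7]=0 c[9]=0 c[10]=0 c[11]=1 c[12]=1 c[13]=1 c[14]=1 c[15]=0
Data = 10000011110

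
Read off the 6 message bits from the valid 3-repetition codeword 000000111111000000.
Split into 3-bit blocks: 000 000 111 111 000 000
Data = 001100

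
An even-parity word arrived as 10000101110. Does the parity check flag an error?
Sum of received bits: 1+0+0+0+0+1+0+1+1+1+0 = 5; 5 mod 2 = 1. Result is 1 ≠ 0 → error detected.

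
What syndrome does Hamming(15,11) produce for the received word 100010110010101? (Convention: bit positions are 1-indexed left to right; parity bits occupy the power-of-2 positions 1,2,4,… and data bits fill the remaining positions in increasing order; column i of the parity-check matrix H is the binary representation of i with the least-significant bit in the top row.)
Syndrome s = H · r^T (mod 2), r = 100010110010101:
  s[0] = (101010101010101)·(100010110010101) mod 2 = 1+0+0+0+1+0+1+0+0+0+1+0+1+0+1 mod 2 = 0
  s[1] = (011001100110011)·(100010110010101) mod 2 = 0+0+0+0+0+0+1+0+0+0+1+0+0+0+1 mod 2 = 1
  s[2] = (000111100001111)·(100010110010101) mod 2 = 0+0+0+0+1+0+1+0+0+0+0+0+1+0+1 mod 2 = 0
  s[3] = (000000011111111)·(100010110010101) mod 2 = 0+0+0+0+0+0+0+1+0+0+1+0+1+0+1 mod 2 = 0
Syndrome = 0100
Non-zero syndrome: error at position 2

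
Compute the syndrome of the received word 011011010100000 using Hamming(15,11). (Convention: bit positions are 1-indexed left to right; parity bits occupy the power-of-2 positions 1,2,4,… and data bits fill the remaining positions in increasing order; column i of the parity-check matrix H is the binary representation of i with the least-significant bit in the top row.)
Syndrome s = H · r^T (mod 2), r = 011011010100000:
  s[0] = (101010101010101)·(011011010100000) mod 2 = 0+0+1+0+1+0+0+0+0+0+0+0+0+0+0 mod 2 = 0
  s[1] = (011001100110011)·(011011010100000) mod 2 = 0+1+1+0+0+1+0+0+0+1+0+0+0+0+0 mod 2 = 0
  s[2] = (000111100001111)·(011011010100000) mod 2 = 0+0+0+0+1+1+0+0+0+0+0+0+0+0+0 mod 2 = 0
  s[3] = (000000011111111)·(011011010100000) mod 2 = 0+0+0+0+0+0+0+1+0+1+0+0+0+0+0 mod 2 = 0
Syndrome = 0000
s = 0: no error detected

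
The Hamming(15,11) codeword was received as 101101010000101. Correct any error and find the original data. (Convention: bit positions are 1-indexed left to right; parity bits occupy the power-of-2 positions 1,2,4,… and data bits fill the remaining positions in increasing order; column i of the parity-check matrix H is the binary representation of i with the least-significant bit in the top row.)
Syndrome s = H · r^T (mod 2), r = 101101010000101:
  s[0] = (101010101010101)·(101101010000101) mod 2 = 1+0+1+0+0+0+0+0+0+0+0+0+1+0+1 mod 2 = 0
  s[1] = (011001100110011)·(101101010000101) mod 2 = 0+0+1+0+0+1+0+0+0+0+0+0+0+0+1 mod 2 = 1
  s[2] = (000111100001111)·(101101010000101) mod 2 = 0+0+0+1+0+1+0+0+0+0+0+0+1+0+1 mod 2 = 0
  s[3] = (000000011111111)·(101101010000101) mod 2 = 0+0+0+0+0+0+0+1+0+0+0+0+1+0+1 mod 2 = 1
Syndrome = 0101
Column 10 of H equals this syndrome → error at bit 10 (1-indexed).
Flip bit 10: 101101010000101 → 101101010100101
Extract data bits at positions {3,5,6,7,9,10,11,12,13,14,15}: 10100100101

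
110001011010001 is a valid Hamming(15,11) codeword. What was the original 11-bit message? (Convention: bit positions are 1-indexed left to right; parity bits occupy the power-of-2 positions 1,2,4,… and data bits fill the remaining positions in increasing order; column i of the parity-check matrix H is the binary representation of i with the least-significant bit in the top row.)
Parity bits occupy power-of-2 positions; data bits are at positions {3,5,6,7,9,10,11,12,13,14,15} (1-indexed).
Extract: c[3]=0 c[5]=0 c[6]=1 c[7]=0 c[9]=1 c[10]=0 c[11]=1 c[12]=0 c[13]=0 c[14]=0 c[15]=1
Data = 00101010001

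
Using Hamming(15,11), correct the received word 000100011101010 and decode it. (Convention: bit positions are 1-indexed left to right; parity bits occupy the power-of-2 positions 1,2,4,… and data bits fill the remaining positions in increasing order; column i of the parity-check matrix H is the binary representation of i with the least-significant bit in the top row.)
Syndrome s = H · r^T (mod 2), r = 000100011101010:
  s[0] = (101010101010101)·(000100011101010) mod 2 = 0+0+0+0+0+0+0+0+1+0+0+0+0+0+0 mod 2 = 1
  s[1] = (011001100110011)·(000100011101010) mod 2 = 0+0+0+0+0+0+0+0+0+1+0+0+0+1+0 mod 2 = 0
  s[2] = (000111100001111)·(000100011101010) mod 2 = 0+0+0+1+0+0+0+0+0+0+0+1+0+1+0 mod 2 = 1
  s[3] = (000000011111111)·(000100011101010) mod 2 = 0+0+0+0+0+0+0+1+1+1+0+1+0+1+0 mod 2 = 1
Syndrome = 1011
Column 13 of H equals this syndrome → error at bit 13 (1-indexed).
Flip bit 13: 000100011101010 → 000100011101110
Extract data bits at positions {3,5,6,7,9,10,11,12,13,14,15}: 00001101110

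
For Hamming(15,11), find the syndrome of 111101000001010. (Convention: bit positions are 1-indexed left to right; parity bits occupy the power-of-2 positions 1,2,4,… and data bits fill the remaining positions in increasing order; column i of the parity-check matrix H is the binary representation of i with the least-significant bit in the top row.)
Syndrome s = H · r^T (mod 2), r = 111101000001010:
  s[0] = (101010101010101)·(111101000001010) mod 2 = 1+0+1+0+0+0+0+0+0+0+0+0+0+0+0 mod 2 = 0
  s[1] = (011001100110011)·(111101000001010) mod 2 = 0+1+1+0+0+1+0+0+0+0+0+0+0+1+0 mod 2 = 0
  s[2] = (000111100001111)·(111101000001010) mod 2 = 0+0+0+1+0+1+0+0+0+0+0+1+0+1+0 mod 2 = 0
  s[3] = (000000011111111)·(111101000001010) mod 2 = 0+0+0+0+0+0+0+0+0+0+0+1+0+1+0 mod 2 = 0
Syndrome = 0000
s = 0: no error detected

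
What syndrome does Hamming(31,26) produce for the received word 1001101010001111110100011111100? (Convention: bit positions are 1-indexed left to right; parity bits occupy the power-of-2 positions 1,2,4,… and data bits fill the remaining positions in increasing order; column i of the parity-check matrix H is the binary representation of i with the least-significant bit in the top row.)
Syndrome s = H · r^T (mod 2), r = 1001101010001111110100011111100:
  s[0] = (1010101010101010101010101010101)·(1001101010001111110100011111100) mod 2 = 1+0+0+0+1+0+1+0+1+0+0+0+1+0+1+0+1+0+0+0+0+0+0+0+1+0+1+0+1+0+0 mod 2 = 0
  s[1] = (0110011001100110011001100110011)·(1001101010001111110100011111100) mod 2 = 0+0+0+0+0+0+1+0+0+0+0+0+0+1+1+0+0+1+0+0+0+0+0+0+0+1+1+0+0+0+0 mod 2 = 0
  s[2] = (0001111000011110000111100001111)·(1001101010001111110100011111100) mod 2 = 0+0+0+1+1+0+1+0+0+0+0+0+1+1+1+0+0+0+0+1+0+0+0+0+0+0+0+1+1+0+0 mod 2 = 1
  s[3] = (0000000111111110000000011111111)·(1001101010001111110100011111100) mod 2 = 0+0+0+0+0+0+0+0+1+0+0+0+1+1+1+0+0+0+0+0+0+0+0+1+1+1+1+1+1+0+0 mod 2 = 0
  s[4] = (0000000000000001111111111111111)·(1001101010001111110100011111100) mod 2 = 0+0+0+0+0+0+0+0+0+0+0+0+0+0+0+1+1+1+0+1+0+0+0+1+1+1+1+1+1+0+0 mod 2 = 0
Syndrome = 00100
Non-zero syndrome: error at position 4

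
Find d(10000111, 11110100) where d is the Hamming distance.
XOR = 01110011, count of 1s = 5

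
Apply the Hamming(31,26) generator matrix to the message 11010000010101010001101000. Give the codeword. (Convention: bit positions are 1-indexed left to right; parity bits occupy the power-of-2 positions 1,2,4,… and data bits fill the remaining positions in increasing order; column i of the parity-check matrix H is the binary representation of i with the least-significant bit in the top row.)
Codeword c = d · G (mod 2), d = 11010000010101010001101000:
  c[0] = d·G[:,0] = (11010000010101010001101000)·(11011010101101010101010101) mod 2 = 1+1+0+1+0+0+0+0+0+0+0+1+0+1+0+1+0+0+0+1+0+0+0+0+0+0 mod 2 = 1
  c[1] = d·G[:,1] = (11010000010101010001101000)·(10110110011011001100110011) mod 2 = 1+0+0+1+0+0+0+0+0+1+0+0+0+1+0+0+0+0+0+0+1+0+0+0+0+0 mod 2 = 1
  c[2] = d·G[:,2] = (11010000010101010001101000)·(10000000000000000000000000) mod 2 = 1+0+0+0+0+0+0+0+0+0+0+0+0+0+0+0+0+0+0+0+0+0+0+0+0+0 mod 2 = 1
  c[3] = d·G[:,3] = (11010000010101010001101000)·(01110001111000111100001111) mod 2 = 0+1+0+1+0+0+0+0+0+1+0+0+0+0+0+1+0+0+0+0+0+0+1+0+0+0 mod 2 = 1
  c[4] = d·G[:,4] = (11010000010101010001101000)·(01000000000000000000000000) mod 2 = 0+1+0+0+0+0+0+0+0+0+0+0+0+0+0+0+0+0+0+0+0+0+0+0+0+0 mod 2 = 1
  c[5] = d·G[:,5] = (11010000010101010001101000)·(00100000000000000000000000) mod 2 = 0+0+0+0+0+0+0+0+0+0+0+0+0+0+0+0+0+0+0+0+0+0+0+0+0+0 mod 2 = 0
  c[6] = d·G[:,6] = (11010000010101010001101000)·(00010000000000000000000000) mod 2 = 0+0+0+1+0+0+0+0+0+0+0+0+0+0+0+0+0+0+0+0+0+0+0+0+0+0 mod 2 = 1
  c[7] = d·G[:,7] = (11010000010101010001101000)·(00001111111000000011111111) mod 2 = 0+0+0+0+0+0+0+0+0+1+0+0+0+0+0+0+0+0+0+1+1+0+1+0+0+0 mod 2 = 0
  c[8] = d·G[:,8] = (11010000010101010001101000)·(00001000000000000000000000) mod 2 = 0+0+0+0+0+0+0+0+0+0+0+0+0+0+0+0+0+0+0+0+0+0+0+0+0+0 mod 2 = 0
  c[9] = d·G[:,9] = (11010000010101010001101000)·(00000100000000000000000000) mod 2 = 0+0+0+0+0+0+0+0+0+0+0+0+0+0+0+0+0+0+0+0+0+0+0+0+0+0 mod 2 = 0
  c[10] = d·G[:,10] = (11010000010101010001101000)·(00000010000000000000000000) mod 2 = 0+0+0+0+0+0+0+0+0+0+0+0+0+0+0+0+0+0+0+0+0+0+0+0+0+0 mod 2 = 0
  c[11] = d·G[:,11] = (11010000010101010001101000)·(00000001000000000000000000) mod 2 = 0+0+0+0+0+0+0+0+0+0+0+0+0+0+0+0+0+0+0+0+0+0+0+0+0+0 mod 2 = 0
  c[12] = d·G[:,12] = (11010000010101010001101000)·(00000000100000000000000000) mod 2 = 0+0+0+0+0+0+0+0+0+0+0+0+0+0+0+0+0+0+0+0+0+0+0+0+0+0 mod 2 = 0
  c[13] = d·G[:,13] = (11010000010101010001101000)·(00000000010000000000000000) mod 2 = 0+0+0+0+0+0+0+0+0+1+0+0+0+0+0+0+0+0+0+0+0+0+0+0+0+0 mod 2 = 1
  c[14] = d·G[:,14] = (11010000010101010001101000)·(00000000001000000000000000) mod 2 = 0+0+0+0+0+0+0+0+0+0+0+0+0+0+0+0+0+0+0+0+0+0+0+0+0+0 mod 2 = 0
  c[15] = d·G[:,15] = (11010000010101010001101000)·(00000000000111111111111111) mod 2 = 0+0+0+0+0+0+0+0+0+0+0+1+0+1+0+1+0+0+0+1+1+0+1+0+0+0 mod 2 = 0
  c[16] = d·G[:,16] = (11010000010101010001101000)·(00000000000100000000000000) mod 2 = 0+0+0+0+0+0+0+0+0+0+0+1+0+0+0+0+0+0+0+0+0+0+0+0+0+0 mod 2 = 1
  c[17] = d·G[:,17] = (11010000010101010001101000)·(00000000000010000000000000) mod 2 = 0+0+0+0+0+0+0+0+0+0+0+0+0+0+0+0+0+0+0+0+0+0+0+0+0+0 mod 2 = 0
  c[18] = d·G[:,18] = (11010000010101010001101000)·(00000000000001000000000000) mod 2 = 0+0+0+0+0+0+0+0+0+0+0+0+0+1+0+0+0+0+0+0+0+0+0+0+0+0 mod 2 = 1
  c[19] = d·G[:,19] = (11010000010101010001101000)·(00000000000000100000000000) mod 2 = 0+0+0+0+0+0+0+0+0+0+0+0+0+0+0+0+0+0+0+0+0+0+0+0+0+0 mod 2 = 0
  c[20] = d·G[:,20] = (11010000010101010001101000)·(00000000000000010000000000) mod 2 = 0+0+0+0+0+0+0+0+0+0+0+0+0+0+0+1+0+0+0+0+0+0+0+0+0+0 mod 2 = 1
  c[21] = d·G[:,21] = (11010000010101010001101000)·(00000000000000001000000000) mod 2 = 0+0+0+0+0+0+0+0+0+0+0+0+0+0+0+0+0+0+0+0+0+0+0+0+0+0 mod 2 = 0
  c[22] = d·G[:,22] = (11010000010101010001101000)·(00000000000000000100000000) mod 2 = 0+0+0+0+0+0+0+0+0+0+0+0+0+0+0+0+0+0+0+0+0+0+0+0+0+0 mod 2 = 0
  c[23] = d·G[:,23] = (11010000010101010001101000)·(00000000000000000010000000) mod 2 = 0+0+0+0+0+0+0+0+0+0+0+0+0+0+0+0+0+0+0+0+0+0+0+0+0+0 mod 2 = 0
  c[24] = d·G[:,24] = (11010000010101010001101000)·(00000000000000000001000000) mod 2 = 0+0+0+0+0+0+0+0+0+0+0+0+0+0+0+0+0+0+0+1+0+0+0+0+0+0 mod 2 = 1
  c[25] = d·G[:,25] = (11010000010101010001101000)·(00000000000000000000100000) mod 2 = 0+0+0+0+0+0+0+0+0+0+0+0+0+0+0+0+0+0+0+0+1+0+0+0+0+0 mod 2 = 1
  c[26] = d·G[:,26] = (11010000010101010001101000)·(00000000000000000000010000) mod 2 = 0+0+0+0+0+0+0+0+0+0+0+0+0+0+0+0+0+0+0+0+0+0+0+0+0+0 mod 2 = 0
  c[27] = d·G[:,27] = (11010000010101010001101000)·(00000000000000000000001000) mod 2 = 0+0+0+0+0+0+0+0+0+0+0+0+0+0+0+0+0+0+0+0+0+0+1+0+0+0 mod 2 = 1
  c[28] = d·G[:,28] = (11010000010101010001101000)·(00000000000000000000000100) mod 2 = 0+0+0+0+0+0+0+0+0+0+0+0+0+0+0+0+0+0+0+0+0+0+0+0+0+0 mod 2 = 0
  c[29] = d·G[:,29] = (11010000010101010001101000)·(00000000000000000000000010) mod 2 = 0+0+0+0+0+0+0+0+0+0+0+0+0+0+0+0+0+0+0+0+0+0+0+0+0+0 mod 2 = 0
  c[30] = d·G[:,30] = (11010000010101010001101000)·(00000000000000000000000001) mod 2 = 0+0+0+0+0+0+0+0+0+0+0+0+0+0+0+0+0+0+0+0+0+0+0+0+0+0 mod 2 = 0
Codeword = 1111101000000100101010001101000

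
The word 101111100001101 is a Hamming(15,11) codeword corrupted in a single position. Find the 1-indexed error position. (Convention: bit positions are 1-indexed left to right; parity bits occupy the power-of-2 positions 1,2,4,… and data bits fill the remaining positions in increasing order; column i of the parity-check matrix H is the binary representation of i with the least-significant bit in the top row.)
Syndrome s = H · r^T (mod 2), r = 101111100001101:
  s[0] = (101010101010101)·(101111100001101) mod 2 = 1+0+1+0+1+0+1+0+0+0+0+0+1+0+1 mod 2 = 0
  s[1] = (011001100110011)·(101111100001101) mod 2 = 0+0+1+0+0+1+1+0+0+0+0+0+0+0+1 mod 2 = 0
  s[2] = (000111100001111)·(101111100001101) mod 2 = 0+0+0+1+1+1+1+0+0+0+0+1+1+0+1 mod 2 = 1
  s[3] = (000000011111111)·(101111100001101) mod 2 = 0+0+0+0+0+0+0+0+0+0+0+1+1+0+1 mod 2 = 1
Syndrome = 0011
Column i of H is the binary representation of i, so the syndrome is the binary index of the flipped bit.
Read s = 0011 with s[0] as LSB: 0·2^0 + 0·2^1 + 1·2^2 + 1·2^3 = 12.
Error is at bit position 12.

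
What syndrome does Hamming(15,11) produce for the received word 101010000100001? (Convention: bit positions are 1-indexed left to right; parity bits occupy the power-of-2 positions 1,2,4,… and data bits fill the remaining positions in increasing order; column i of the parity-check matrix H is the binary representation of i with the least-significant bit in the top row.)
Syndrome s = H · r^T (mod 2), r = 101010000100001:
  s[0] = (101010101010101)·(101010000100001) mod 2 = 1+0+1+0+1+0+0+0+0+0+0+0+0+0+1 mod 2 = 0
  s[1] = (011001100110011)·(101010000100001) mod 2 = 0+0+1+0+0+0+0+0+0+1+0+0+0+0+1 mod 2 = 1
  s[2] = (000111100001111)·(101010000100001) mod 2 = 0+0+0+0+1+0+0+0+0+0+0+0+0+0+1 mod 2 = 0
  s[3] = (000000011111111)·(101010000100001) mod 2 = 0+0+0+0+0+0+0+0+0+1+0+0+0+0+1 mod 2 = 0
Syndrome = 0100
Non-zero syndrome: error at position 2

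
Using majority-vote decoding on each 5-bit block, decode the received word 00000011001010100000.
Split into 5-bit blocks and majority-vote each:
  block 1 = 00000: 0 ones, 5 zeros → 0
  block 2 = 01100: 2 ones, 3 zeros → 0
  block 3 = 10101: 3 ones, 2 zeros → 1
  block 4 = 00000: 0 ones, 5 zeros → 0
Decoded = 0010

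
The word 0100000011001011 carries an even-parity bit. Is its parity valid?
Sum of all bits: 0+1+0+0+0+0+0+0+1+1+0+0+1+0+1+1 = 6; 6 mod 2 = 0. Result is 0 → valid parity.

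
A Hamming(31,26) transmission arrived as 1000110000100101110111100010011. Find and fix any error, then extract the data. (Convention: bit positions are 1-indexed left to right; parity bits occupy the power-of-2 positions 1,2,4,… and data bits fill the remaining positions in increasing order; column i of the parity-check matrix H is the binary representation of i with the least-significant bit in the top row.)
Syndrome s = H · r^T (mod 2), r = 1000110000100101110111100010011:
  s[0] = (1010101010101010101010101010101)·(1000110000100101110111100010011) mod 2 = 1+0+0+0+1+0+0+0+0+0+1+0+0+0+0+0+1+0+0+0+1+0+1+0+0+0+1+0+0+0+1 mod 2 = 0
  s[1] = (0110011001100110011001100110011)·(1000110000100101110111100010011) mod 2 = 0+0+0+0+0+1+0+0+0+0+1+0+0+1+0+0+0+1+0+0+0+1+1+0+0+0+1+0+0+1+1 mod 2 = 1
  s[2] = (0001111000011110000111100001111)·(1000110000100101110111100010011) mod 2 = 0+0+0+0+1+1+0+0+0+0+0+0+0+1+0+0+0+0+0+1+1+1+1+0+0+0+0+0+0+1+1 mod 2 = 1
  s[3] = (0000000111111110000000011111111)·(1000110000100101110111100010011) mod 2 = 0+0+0+0+0+0+0+0+0+0+1+0+0+1+0+0+0+0+0+0+0+0+0+0+0+0+1+0+0+1+1 mod 2 = 1
  s[4] = (0000000000000001111111111111111)·(1000110000100101110111100010011) mod 2 = 0+0+0+0+0+0+0+0+0+0+0+0+0+0+0+1+1+1+0+1+1+1+1+0+0+0+1+0+0+1+1 mod 2 = 0
Syndrome = 01110
Column 14 of H equals this syndrome → error at bit 14 (1-indexed).
Flip bit 14: 1000110000100101110111100010011 → 1000110000100001110111100010011
Extract data bits at positions {3,5,6,7,9,10,11,12,13,14,15,17,18,19,20,21,22,23,24,25,26,27,28,29,30,31}: 01100010000110111100010011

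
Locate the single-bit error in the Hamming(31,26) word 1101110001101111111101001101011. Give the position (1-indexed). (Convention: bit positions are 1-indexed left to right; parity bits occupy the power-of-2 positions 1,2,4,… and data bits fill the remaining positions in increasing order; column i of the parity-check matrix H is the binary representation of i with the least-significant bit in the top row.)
Syndrome s = H · r^T (mod 2), r = 1101110001101111111101001101011:
  s[0] = (1010101010101010101010101010101)·(1101110001101111111101001101011) mod 2 = 1+0+0+0+1+0+0+0+0+0+1+0+1+0+1+0+1+0+1+0+0+0+0+0+1+0+0+0+0+0+1 mod 2 = 1
  s[1] = (0110011001100110011001100110011)·(1101110001101111111101001101011) mod 2 = 0+1+0+0+0+1+0+0+0+1+1+0+0+1+1+0+0+1+1+0+0+1+0+0+0+1+0+0+0+1+1 mod 2 = 0
  s[2] = (0001111000011110000111100001111)·(1101110001101111111101001101011) mod 2 = 0+0+0+1+1+1+0+0+0+0+0+0+1+1+1+0+0+0+0+1+0+1+0+0+0+0+0+1+0+1+1 mod 2 = 1
  s[3] = (0000000111111110000000011111111)·(1101110001101111111101001101011) mod 2 = 0+0+0+0+0+0+0+0+0+1+1+0+1+1+1+0+0+0+0+0+0+0+0+0+1+1+0+1+0+1+1 mod 2 = 0
  s[4] = (0000000000000001111111111111111)·(1101110001101111111101001101011) mod 2 = 0+0+0+0+0+0+0+0+0+0+0+0+0+0+0+1+1+1+1+1+0+1+0+0+1+1+0+1+0+1+1 mod 2 = 1
Syndrome = 10101
Column i of H is the binary representation of i, so the syndrome is the binary index of the flipped bit.
Read s = 10101 with s[0] as LSB: 1·2^0 + 0·2^1 + 1·2^2 + 0·2^3 + 1·2^4 = 21.
Error is at bit position 21.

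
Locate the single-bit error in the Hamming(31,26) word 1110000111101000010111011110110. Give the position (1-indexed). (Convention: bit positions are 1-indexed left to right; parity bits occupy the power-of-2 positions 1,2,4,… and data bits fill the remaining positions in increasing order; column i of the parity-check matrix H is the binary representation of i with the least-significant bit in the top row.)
Syndrome s = H · r^T (mod 2), r = 1110000111101000010111011110110:
  s[0] = (1010101010101010101010101010101)·(1110000111101000010111011110110) mod 2 = 1+0+1+0+0+0+0+0+1+0+1+0+1+0+0+0+0+0+0+0+1+0+0+0+1+0+1+0+1+0+0 mod 2 = 1
  s[1] = (0110011001100110011001100110011)·(1110000111101000010111011110110) mod 2 = 0+1+1+0+0+0+0+0+0+1+1+0+0+0+0+0+0+1+0+0+0+1+0+0+0+1+1+0+0+1+0 mod 2 = 1
  s[2] = (0001111000011110000111100001111)·(1110000111101000010111011110110) mod 2 = 0+0+0+0+0+0+0+0+0+0+0+0+1+0+0+0+0+0+0+1+1+1+0+0+0+0+0+0+1+1+0 mod 2 = 0
  s[3] = (0000000111111110000000011111111)·(1110000111101000010111011110110) mod 2 = 0+0+0+0+0+0+0+1+1+1+1+0+1+0+0+0+0+0+0+0+0+0+0+1+1+1+1+0+1+1+0 mod 2 = 1
  s[4] = (0000000000000001111111111111111)·(1110000111101000010111011110110) mod 2 = 0+0+0+0+0+0+0+0+0+0+0+0+0+0+0+0+0+1+0+1+1+1+0+1+1+1+1+0+1+1+0 mod 2 = 0
Syndrome = 11010
Column i of H is the binary representation of i, so the syndrome is the binary index of the flipped bit.
Read s = 11010 with s[0] as LSB: 1·2^0 + 1·2^1 + 0·2^2 + 1·2^3 + 0·2^4 = 11.
Error is at bit position 11.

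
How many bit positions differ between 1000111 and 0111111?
XOR = 1111000, count of 1s = 4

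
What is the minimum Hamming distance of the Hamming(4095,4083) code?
d_min = 3 (every single-error-correcting Hamming code has d_min = 3).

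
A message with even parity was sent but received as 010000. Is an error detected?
Sum of received bits: 0+1+0+0+0+0 = 1; 1 mod 2 = 1. Result is 1 ≠ 0 → error detected.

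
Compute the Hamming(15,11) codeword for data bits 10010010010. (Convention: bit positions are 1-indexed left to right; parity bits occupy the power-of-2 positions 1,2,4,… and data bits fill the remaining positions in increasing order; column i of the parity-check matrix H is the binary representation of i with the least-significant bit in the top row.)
Codeword c = d · G (mod 2), d = 10010010010:
  c[0] = d·G[:,0] = (10010010010)·(11011010101) mod 2 = 1+0+0+1+0+0+1+0+0+0+0 mod 2 = 1
  c[1] = d·G[:,1] = (10010010010)·(10110110011) mod 2 = 1+0+0+1+0+0+1+0+0+1+0 mod 2 = 0
  c[2] = d·G[:,2] = (10010010010)·(10000000000) mod 2 = 1+0+0+0+0+0+0+0+0+0+0 mod 2 = 1
  c[3] = d·G[:,3] = (10010010010)·(01110001111) mod 2 = 0+0+0+1+0+0+0+0+0+1+0 mod 2 = 0
  c[4] = d·G[:,4] = (10010010010)·(01000000000) mod 2 = 0+0+0+0+0+0+0+0+0+0+0 mod 2 = 0
  c[5] = d·G[:,5] = (10010010010)·(00100000000) mod 2 = 0+0+0+0+0+0+0+0+0+0+0 mod 2 = 0
  c[6] = d·G[:,6] = (10010010010)·(00010000000) mod 2 = 0+0+0+1+0+0+0+0+0+0+0 mod 2 = 1
  c[7] = d·G[:,7] = (10010010010)·(00001111111) mod 2 = 0+0+0+0+0+0+1+0+0+1+0 mod 2 = 0
  c[8] = d·G[:,8] = (10010010010)·(00001000000) mod 2 = 0+0+0+0+0+0+0+0+0+0+0 mod 2 = 0
  c[9] = d·G[:,9] = (10010010010)·(00000100000) mod 2 = 0+0+0+0+0+0+0+0+0+0+0 mod 2 = 0
  c[10] = d·G[:,10] = (10010010010)·(00000010000) mod 2 = 0+0+0+0+0+0+1+0+0+0+0 mod 2 = 1
  c[11] = d·G[:,11] = (10010010010)·(00000001000) mod 2 = 0+0+0+0+0+0+0+0+0+0+0 mod 2 = 0
  c[12] = d·G[:,12] = (10010010010)·(00000000100) mod 2 = 0+0+0+0+0+0+0+0+0+0+0 mod 2 = 0
  c[13] = d·G[:,13] = (10010010010)·(00000000010) mod 2 = 0+0+0+0+0+0+0+0+0+1+0 mod 2 = 1
  c[14] = d·G[:,14] = (10010010010)·(00000000001) mod 2 = 0+0+0+0+0+0+0+0+0+0+0 mod 2 = 0
Codeword = 101000100010010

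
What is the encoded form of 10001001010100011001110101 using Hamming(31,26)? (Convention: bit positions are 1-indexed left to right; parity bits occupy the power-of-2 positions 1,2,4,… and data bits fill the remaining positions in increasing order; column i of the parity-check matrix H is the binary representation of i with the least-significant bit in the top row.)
Codeword c = d · G (mod 2), d = 10001001010100011001110101:
  c[0] = d·G[:,0] = (10001001010100011001110101)·(11011010101101010101010101) mod 2 = 1+0+0+0+1+0+0+0+0+0+0+1+0+0+0+1+0+0+0+1+0+1+0+1+0+1 mod 2 = 0
  c[1] = d·G[:,1] = (10001001010100011001110101)·(10110110011011001100110011) mod 2 = 1+0+0+0+0+0+0+0+0+1+0+0+0+0+0+0+1+0+0+0+1+1+0+0+0+1 mod 2 = 0
  c[2] = d·G[:,2] = (10001001010100011001110101)·(10000000000000000000000000) mod 2 = 1+0+0+0+0+0+0+0+0+0+0+0+0+0+0+0+0+0+0+0+0+0+0+0+0+0 mod 2 = 1
  c[3] = d·G[:,3] = (10001001010100011001110101)·(01110001111000111100001111) mod 2 = 0+0+0+0+0+0+0+1+0+1+0+0+0+0+0+1+1+0+0+0+0+0+0+1+0+1 mod 2 = 0
  c[4] = d·G[:,4] = (10001001010100011001110101)·(01000000000000000000000000) mod 2 = 0+0+0+0+0+0+0+0+0+0+0+0+0+0+0+0+0+0+0+0+0+0+0+0+0+0 mod 2 = 0
  c[5] = d·G[:,5] = (10001001010100011001110101)·(00100000000000000000000000) mod 2 = 0+0+0+0+0+0+0+0+0+0+0+0+0+0+0+0+0+0+0+0+0+0+0+0+0+0 mod 2 = 0
  c[6] = d·G[:,6] = (10001001010100011001110101)·(00010000000000000000000000) mod 2 = 0+0+0+0+0+0+0+0+0+0+0+0+0+0+0+0+0+0+0+0+0+0+0+0+0+0 mod 2 = 0
  c[7] = d·G[:,7] = (10001001010100011001110101)·(00001111111000000011111111) mod 2 = 0+0+0+0+1+0+0+1+0+1+0+0+0+0+0+0+0+0+0+1+1+1+0+1+0+1 mod 2 = 0
  c[8] = d·G[:,8] = (10001001010100011001110101)·(00001000000000000000000000) mod 2 = 0+0+0+0+1+0+0+0+0+0+0+0+0+0+0+0+0+0+0+0+0+0+0+0+0+0 mod 2 = 1
  c[9] = d·G[:,9] = (10001001010100011001110101)·(00000100000000000000000000) mod 2 = 0+0+0+0+0+0+0+0+0+0+0+0+0+0+0+0+0+0+0+0+0+0+0+0+0+0 mod 2 = 0
  c[10] = d·G[:,10] = (10001001010100011001110101)·(00000010000000000000000000) mod 2 = 0+0+0+0+0+0+0+0+0+0+0+0+0+0+0+0+0+0+0+0+0+0+0+0+0+0 mod 2 = 0
  c[11] = d·G[:,11] = (10001001010100011001110101)·(00000001000000000000000000) mod 2 = 0+0+0+0+0+0+0+1+0+0+0+0+0+0+0+0+0+0+0+0+0+0+0+0+0+0 mod 2 = 1
  c[12] = d·G[:,12] = (10001001010100011001110101)·(00000000100000000000000000) mod 2 = 0+0+0+0+0+0+0+0+0+0+0+0+0+0+0+0+0+0+0+0+0+0+0+0+0+0 mod 2 = 0
  c[13] = d·G[:,13] = (10001001010100011001110101)·(00000000010000000000000000) mod 2 = 0+0+0+0+0+0+0+0+0+1+0+0+0+0+0+0+0+0+0+0+0+0+0+0+0+0 mod 2 = 1
  c[14] = d·G[:,14] = (10001001010100011001110101)·(00000000001000000000000000) mod 2 = 0+0+0+0+0+0+0+0+0+0+0+0+0+0+0+0+0+0+0+0+0+0+0+0+0+0 mod 2 = 0
  c[15] = d·G[:,15] = (10001001010100011001110101)·(00000000000111111111111111) mod 2 = 0+0+0+0+0+0+0+0+0+0+0+1+0+0+0+1+1+0+0+1+1+1+0+1+0+1 mod 2 = 0
  c[16] = d·G[:,16] = (10001001010100011001110101)·(00000000000100000000000000) mod 2 = 0+0+0+0+0+0+0+0+0+0+0+1+0+0+0+0+0+0+0+0+0+0+0+0+0+0 mod 2 = 1
  c[17] = d·G[:,17] = (10001001010100011001110101)·(00000000000010000000000000) mod 2 = 0+0+0+0+0+0+0+0+0+0+0+0+0+0+0+0+0+0+0+0+0+0+0+0+0+0 mod 2 = 0
  c[18] = d·G[:,18] = (10001001010100011001110101)·(00000000000001000000000000) mod 2 = 0+0+0+0+0+0+0+0+0+0+0+0+0+0+0+0+0+0+0+0+0+0+0+0+0+0 mod 2 = 0
  c[19] = d·G[:,19] = (10001001010100011001110101)·(00000000000000100000000000) mod 2 = 0+0+0+0+0+0+0+0+0+0+0+0+0+0+0+0+0+0+0+0+0+0+0+0+0+0 mod 2 = 0
  c[20] = d·G[:,20] = (10001001010100011001110101)·(00000000000000010000000000) mod 2 = 0+0+0+0+0+0+0+0+0+0+0+0+0+0+0+1+0+0+0+0+0+0+0+0+0+0 mod 2 = 1
  c[21] = d·G[:,21] = (10001001010100011001110101)·(00000000000000001000000000) mod 2 = 0+0+0+0+0+0+0+0+0+0+0+0+0+0+0+0+1+0+0+0+0+0+0+0+0+0 mod 2 = 1
  c[22] = d·G[:,22] = (10001001010100011001110101)·(00000000000000000100000000) mod 2 = 0+0+0+0+0+0+0+0+0+0+0+0+0+0+0+0+0+0+0+0+0+0+0+0+0+0 mod 2 = 0
  c[23] = d·G[:,23] = (10001001010100011001110101)·(00000000000000000010000000) mod 2 = 0+0+0+0+0+0+0+0+0+0+0+0+0+0+0+0+0+0+0+0+0+0+0+0+0+0 mod 2 = 0
  c[24] = d·G[:,24] = (10001001010100011001110101)·(00000000000000000001000000) mod 2 = 0+0+0+0+0+0+0+0+0+0+0+0+0+0+0+0+0+0+0+1+0+0+0+0+0+0 mod 2 = 1
  c[25] = d·G[:,25] = (10001001010100011001110101)·(00000000000000000000100000) mod 2 = 0+0+0+0+0+0+0+0+0+0+0+0+0+0+0+0+0+0+0+0+1+0+0+0+0+0 mod 2 = 1
  c[26] = d·G[:,26] = (10001001010100011001110101)·(00000000000000000000010000) mod 2 = 0+0+0+0+0+0+0+0+0+0+0+0+0+0+0+0+0+0+0+0+0+1+0+0+0+0 mod 2 = 1
  c[27] = d·G[:,27] = (10001001010100011001110101)·(00000000000000000000001000) mod 2 = 0+0+0+0+0+0+0+0+0+0+0+0+0+0+0+0+0+0+0+0+0+0+0+0+0+0 mod 2 = 0
  c[28] = d·G[:,28] = (10001001010100011001110101)·(00000000000000000000000100) mod 2 = 0+0+0+0+0+0+0+0+0+0+0+0+0+0+0+0+0+0+0+0+0+0+0+1+0+0 mod 2 = 1
  c[29] = d·G[:,29] = (10001001010100011001110101)·(00000000000000000000000010) mod 2 = 0+0+0+0+0+0+0+0+0+0+0+0+0+0+0+0+0+0+0+0+0+0+0+0+0+0 mod 2 = 0
  c[30] = d·G[:,30] = (10001001010100011001110101)·(00000000000000000000000001) mod 2 = 0+0+0+0+0+0+0+0+0+0+0+0+0+0+0+0+0+0+0+0+0+0+0+0+0+1 mod 2 = 1
Codeword = 0010000010010100100011001110101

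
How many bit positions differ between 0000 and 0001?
XOR = 0001, count of 1s = 1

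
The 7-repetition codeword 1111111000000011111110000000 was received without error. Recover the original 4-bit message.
Split into 7-bit blocks: 1111111 0000000 1111111 0000000
Data = 1010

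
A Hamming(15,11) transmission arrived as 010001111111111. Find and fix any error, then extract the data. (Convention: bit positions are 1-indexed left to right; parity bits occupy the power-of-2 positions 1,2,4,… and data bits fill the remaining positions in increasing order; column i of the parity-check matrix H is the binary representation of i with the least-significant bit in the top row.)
Syndrome s = H · r^T (mod 2), r = 010001111111111:
  s[0] = (101010101010101)·(010001111111111) mod 2 = 0+0+0+0+0+0+1+0+1+0+1+0+1+0+1 mod 2 = 1
  s[1] = (011001100110011)·(010001111111111) mod 2 = 0+1+0+0+0+1+1+0+0+1+1+0+0+1+1 mod 2 = 1
  s[2] = (000111100001111)·(010001111111111) mod 2 = 0+0+0+0+0+1+1+0+0+0+0+1+1+1+1 mod 2 = 0
  s[3] = (000000011111111)·(010001111111111) mod 2 = 0+0+0+0+0+0+0+1+1+1+1+1+1+1+1 mod 2 = 0
Syndrome = 1100
Column 3 of H equals this syndrome → error at bit 3 (1-indexed).
Flip bit 3: 010001111111111 → 011001111111111
Extract data bits at positions {3,5,6,7,9,10,11,12,13,14,15}: 10111111111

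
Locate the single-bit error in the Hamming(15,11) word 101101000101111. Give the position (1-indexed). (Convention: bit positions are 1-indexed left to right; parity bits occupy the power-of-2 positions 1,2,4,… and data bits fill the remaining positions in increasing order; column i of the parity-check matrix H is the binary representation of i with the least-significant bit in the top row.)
Syndrome s = H · r^T (mod 2), r = 101101000101111:
  s[0] = (101010101010101)·(101101000101111) mod 2 = 1+0+1+0+0+0+0+0+0+0+0+0+1+0+1 mod 2 = 0
  s[1] = (011001100110011)·(101101000101111) mod 2 = 0+0+1+0+0+1+0+0+0+1+0+0+0+1+1 mod 2 = 1
  s[2] = (000111100001111)·(101101000101111) mod 2 = 0+0+0+1+0+1+0+0+0+0+0+1+1+1+1 mod 2 = 0
  s[3] = (000000011111111)·(101101000101111) mod 2 = 0+0+0+0+0+0+0+0+0+1+0+1+1+1+1 mod 2 = 1
Syndrome = 0101
Column i of H is the binary representation of i, so the syndrome is the binary index of the flipped bit.
Read s = 0101 with s[0] as LSB: 0·2^0 + 1·2^1 + 0·2^2 + 1·2^3 = 10.
Error is at bit position 10.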